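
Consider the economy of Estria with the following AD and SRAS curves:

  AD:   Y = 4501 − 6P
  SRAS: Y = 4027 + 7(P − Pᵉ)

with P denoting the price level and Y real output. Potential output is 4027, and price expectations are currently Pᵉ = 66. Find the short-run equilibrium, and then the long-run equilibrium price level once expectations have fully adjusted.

Short run: with Pᵉ = 66, SRAS is Y = 3565 + 7P. Setting AD = SRAS gives 936 = 13P, so P = 72 and Y = 4501 − 6·72 = 4069.
Output 4069 is above potential 4027, so over time expected prices rise and SRAS shifts left until Y returns to 4027.
Long run: Y = 4027 on the AD curve gives 4027 = 4501 − 6P, so P = 79.

Short run: P = 72, Y = 4069. Long run: P = 79.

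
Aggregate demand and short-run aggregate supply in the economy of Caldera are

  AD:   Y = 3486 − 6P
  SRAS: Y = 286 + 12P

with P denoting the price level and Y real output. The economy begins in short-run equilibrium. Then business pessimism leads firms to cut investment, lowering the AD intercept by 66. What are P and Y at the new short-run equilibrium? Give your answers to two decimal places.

P = 174.11, Y = 2375.33

This is a negative demand shock: AD shifts left.
New AD: Y = 3420 − 6P.
Set AD = SRAS: 3420 − 6P = 286 + 12P, so 3134 = 18P and P = 174.11.
Substituting into AD, Y = 2375.33.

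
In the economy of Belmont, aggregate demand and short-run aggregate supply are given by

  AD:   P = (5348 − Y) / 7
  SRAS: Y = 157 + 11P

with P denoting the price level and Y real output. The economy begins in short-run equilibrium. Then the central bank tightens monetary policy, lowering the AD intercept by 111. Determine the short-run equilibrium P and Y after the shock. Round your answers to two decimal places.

P = 282.22, Y = 3261.44

This is a negative demand shock: AD shifts left.
New AD: Y = 5237 − 7P.
Set AD = SRAS: 5237 − 7P = 157 + 11P, so 5080 = 18P and P = 282.22.
Substituting into AD, Y = 3261.44.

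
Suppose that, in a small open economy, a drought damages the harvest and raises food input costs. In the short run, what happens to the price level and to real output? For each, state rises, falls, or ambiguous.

Price level: rises; output: falls

This is an adverse supply shock: SRAS shifts left.
Moving along the downward-sloping AD curve, P rises and Y falls.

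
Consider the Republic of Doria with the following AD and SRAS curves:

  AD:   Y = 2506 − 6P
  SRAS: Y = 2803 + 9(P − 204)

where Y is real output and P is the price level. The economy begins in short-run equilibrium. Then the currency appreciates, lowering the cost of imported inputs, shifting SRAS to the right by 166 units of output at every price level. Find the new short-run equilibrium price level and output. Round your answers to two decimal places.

This is a positive supply shock: SRAS shifts right.
New SRAS: Y = 1133 + 9P.
Set AD = SRAS: 2506 − 6P = 1133 + 9P, so 1373 = 15P and P = 91.53.
Substituting into AD, Y = 1956.80.

P = 91.53, Y = 1956.80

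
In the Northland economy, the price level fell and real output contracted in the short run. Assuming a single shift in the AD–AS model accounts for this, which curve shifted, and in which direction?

P fell and Y fell. An AD shift moves P and Y in the same direction; an SRAS shift moves them in opposite directions.
Here P and Y moved in the same direction, so the AD curve shifted.
Since Y fell, AD shifted left.

AD shifted left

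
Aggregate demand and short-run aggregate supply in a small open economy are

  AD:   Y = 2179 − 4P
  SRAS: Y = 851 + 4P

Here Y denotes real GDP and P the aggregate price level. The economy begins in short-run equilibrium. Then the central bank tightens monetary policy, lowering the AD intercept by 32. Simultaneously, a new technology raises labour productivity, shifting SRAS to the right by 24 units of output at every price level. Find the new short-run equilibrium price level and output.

P = 159, Y = 1511

After both shocks: AD is Y = 2147 − 4P and SRAS is Y = 875 + 4P.
Setting them equal: 1272 = 8P, so P = 159.
Y = 2147 − 4·159 = 1511.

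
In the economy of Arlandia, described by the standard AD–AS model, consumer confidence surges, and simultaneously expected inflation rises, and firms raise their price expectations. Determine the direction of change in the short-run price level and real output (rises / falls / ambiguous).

Price level: rises; output: ambiguous

The first event is a positive demand shock: AD shifts right, which by itself pushes P up and Y up.
The second is an adverse supply shock: SRAS shifts left, which by itself pushes P up and Y down.
Both shocks push P up, so P rises. The two shocks push Y in opposite directions, so the effect on Y is ambiguous.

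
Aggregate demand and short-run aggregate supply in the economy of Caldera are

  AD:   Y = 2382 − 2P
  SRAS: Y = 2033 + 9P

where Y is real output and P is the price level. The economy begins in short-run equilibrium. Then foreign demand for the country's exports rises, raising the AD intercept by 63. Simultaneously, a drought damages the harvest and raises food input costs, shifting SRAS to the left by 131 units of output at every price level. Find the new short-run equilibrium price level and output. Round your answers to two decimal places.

P = 49.36, Y = 2346.27

After both shocks: AD is Y = 2445 − 2P and SRAS is Y = 1902 + 9P.
Setting them equal: 543 = 11P, so P = 49.36.
Substituting into AD, Y = 2346.27.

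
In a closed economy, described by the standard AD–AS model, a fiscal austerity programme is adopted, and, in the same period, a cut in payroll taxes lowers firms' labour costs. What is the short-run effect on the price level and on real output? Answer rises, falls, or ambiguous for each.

Price level: falls; output: ambiguous

The first event is a negative demand shock: AD shifts left, which by itself pushes P down and Y down.
The second is a favourable supply shock: SRAS shifts right, which by itself pushes P down and Y up.
Both shocks push P down, so P falls. The two shocks push Y in opposite directions, so the effect on Y is ambiguous.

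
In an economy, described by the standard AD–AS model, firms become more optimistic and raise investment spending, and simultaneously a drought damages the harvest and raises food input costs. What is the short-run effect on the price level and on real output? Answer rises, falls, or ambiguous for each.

The first event is a positive demand shock: AD shifts right, which by itself pushes P up and Y up.
The second is an adverse supply shock: SRAS shifts left, which by itself pushes P up and Y down.
Both shocks push P up, so P rises. The two shocks push Y in opposite directions, so the effect on Y is ambiguous.

Price level: rises; output: ambiguous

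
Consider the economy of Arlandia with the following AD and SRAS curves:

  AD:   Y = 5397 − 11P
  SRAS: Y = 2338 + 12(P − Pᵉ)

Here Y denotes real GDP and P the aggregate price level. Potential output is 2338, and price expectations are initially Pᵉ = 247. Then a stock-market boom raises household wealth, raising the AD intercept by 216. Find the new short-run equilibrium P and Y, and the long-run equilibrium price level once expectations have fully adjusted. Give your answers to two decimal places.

AD shifts right: new AD is Y = 5613 − 11P. With Pᵉ = 247, SRAS is Y = 12P − 626.
Short run: 5613 − 11P = 12P − 626 gives 6239 = 23P, so P = 271.26 and Y = 5613 − 11P = 2629.13.
Y = 2629.13 is above potential 2338; expectations adjust and SRAS shifts left until Y = 2338.
Long run: on the new AD curve, 2338 = 5613 − 11P gives P = 297.73.

Short run: P = 271.26, Y = 2629.13. Long run: P = 297.73.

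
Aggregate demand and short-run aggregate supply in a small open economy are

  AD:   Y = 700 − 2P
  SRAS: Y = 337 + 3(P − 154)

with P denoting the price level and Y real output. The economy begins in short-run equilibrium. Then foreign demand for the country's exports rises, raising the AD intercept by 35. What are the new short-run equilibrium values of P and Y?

This is a positive demand shock: AD shifts right.
New AD: Y = 735 − 2P.
SRAS can be written Y = 3P − 125.
Set AD = SRAS: 735 − 2P = 3P − 125, so 860 = 5P and P = 172.
Y = 735 − 2·172 = 391.

P = 172, Y = 391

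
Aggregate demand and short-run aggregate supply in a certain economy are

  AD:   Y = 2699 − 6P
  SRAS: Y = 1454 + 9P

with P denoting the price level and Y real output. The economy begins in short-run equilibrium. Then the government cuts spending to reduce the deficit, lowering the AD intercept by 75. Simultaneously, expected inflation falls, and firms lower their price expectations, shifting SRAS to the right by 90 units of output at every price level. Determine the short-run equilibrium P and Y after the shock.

After both shocks: AD is Y = 2624 − 6P and SRAS is Y = 1544 + 9P.
Setting them equal: 1080 = 15P, so P = 72.
Y = 2624 − 6·72 = 2192.

P = 72, Y = 2192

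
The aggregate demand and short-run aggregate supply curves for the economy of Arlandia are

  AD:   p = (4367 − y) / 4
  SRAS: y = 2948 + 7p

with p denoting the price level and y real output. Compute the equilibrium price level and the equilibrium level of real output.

Rearrange AD to y = 4367 − 4p.
Set AD = SRAS: 4367 − 4p = 2948 + 7p, so 1419 = 11p and p = 129.
Then y = 4367 − 4·129 = 3851.

p = 129, y = 3851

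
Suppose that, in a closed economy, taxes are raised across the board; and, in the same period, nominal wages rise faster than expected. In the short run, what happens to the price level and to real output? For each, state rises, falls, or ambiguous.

The first event is a negative demand shock: AD shifts left, which by itself pushes P down and Y down.
The second is an adverse supply shock: SRAS shifts left, which by itself pushes P up and Y down.
The two shocks push P in opposite directions, so the effect on P is ambiguous. Both shocks push Y down, so Y falls.

Price level: ambiguous; output: falls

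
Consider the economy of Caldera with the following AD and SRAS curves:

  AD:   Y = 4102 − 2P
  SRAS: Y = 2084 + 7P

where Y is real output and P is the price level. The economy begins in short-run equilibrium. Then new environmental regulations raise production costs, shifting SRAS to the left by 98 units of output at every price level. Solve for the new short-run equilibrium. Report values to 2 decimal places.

This is a negative supply shock: SRAS shifts left.
New SRAS: Y = 1986 + 7P.
Set AD = SRAS: 4102 − 2P = 1986 + 7P, so 2116 = 9P and P = 235.11.
Substituting into AD, Y = 3631.78.

P = 235.11, Y = 3631.78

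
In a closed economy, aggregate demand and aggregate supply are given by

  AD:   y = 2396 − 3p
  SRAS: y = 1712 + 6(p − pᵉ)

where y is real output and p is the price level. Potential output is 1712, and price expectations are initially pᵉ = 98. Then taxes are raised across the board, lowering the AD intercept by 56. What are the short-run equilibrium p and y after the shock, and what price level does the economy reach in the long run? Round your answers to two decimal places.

Short run: p = 135.11, y = 1934.67. Long run: p = 209.33.

AD shifts left: new AD is y = 2340 − 3p. With pᵉ = 98, SRAS is y = 1124 + 6p.
Short run: 2340 − 3p = 1124 + 6p gives 1216 = 9p, so p = 135.11 and y = 2340 − 3p = 1934.67.
y = 1934.67 is above potential 1712; expectations adjust and SRAS shifts left until y = 1712.
Long run: on the new AD curve, 1712 = 2340 − 3p gives p = 209.33.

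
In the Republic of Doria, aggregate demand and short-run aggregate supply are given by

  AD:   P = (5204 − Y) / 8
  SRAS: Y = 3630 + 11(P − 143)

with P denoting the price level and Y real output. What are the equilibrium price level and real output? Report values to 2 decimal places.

P = 165.63, Y = 3878.95

Write SRAS as Y = 3630 + 11P − 1573 = 2057 + 11P.
Rearrange AD to Y = 5204 − 8P.
Set AD = SRAS: 5204 − 8P = 2057 + 11P, so 3147 = 19P and P = 165.63.
Substituting into AD, Y = 5204 − 8P = 3878.95.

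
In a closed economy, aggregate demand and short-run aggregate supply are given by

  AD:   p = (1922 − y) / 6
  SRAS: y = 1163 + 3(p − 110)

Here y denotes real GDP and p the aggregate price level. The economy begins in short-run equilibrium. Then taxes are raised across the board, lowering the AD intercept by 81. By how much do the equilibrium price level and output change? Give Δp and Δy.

Δp = -9, Δy = -27

This is a negative demand shock: AD shifts left.
New AD: y = 1841 − 6p.
SRAS can be written y = 833 + 3p.
Set AD = SRAS: 1841 − 6p = 833 + 3p, so 1008 = 9p and p = 112.
y = 1841 − 6·112 = 1169.
Initially p = 121, y = 1196, so Δp = -9 and Δy = -27.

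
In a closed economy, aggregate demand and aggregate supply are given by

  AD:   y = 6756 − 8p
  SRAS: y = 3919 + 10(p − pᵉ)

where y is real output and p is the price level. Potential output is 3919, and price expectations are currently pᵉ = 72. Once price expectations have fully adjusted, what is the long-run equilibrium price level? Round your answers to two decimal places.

Long-run p = 354.63

Short run: with pᵉ = 72, SRAS is y = 3199 + 10p. Setting AD = SRAS gives 3557 = 18p, so p = 197.61 and y = 6756 − 8p = 5175.11.
Output 5175.11 is above potential 3919, so over time expected prices rise and SRAS shifts left until y returns to 3919.
Long run: y = 3919 on the AD curve gives 3919 = 6756 − 8p, so p = 354.63.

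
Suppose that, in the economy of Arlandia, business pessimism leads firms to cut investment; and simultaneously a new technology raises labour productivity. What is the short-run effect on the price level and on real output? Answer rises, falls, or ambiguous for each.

The first event is a negative demand shock: AD shifts left, which by itself pushes P down and Y down.
The second is a favourable supply shock: SRAS shifts right, which by itself pushes P down and Y up.
Both shocks push P down, so P falls. The two shocks push Y in opposite directions, so the effect on Y is ambiguous.

Price level: falls; output: ambiguous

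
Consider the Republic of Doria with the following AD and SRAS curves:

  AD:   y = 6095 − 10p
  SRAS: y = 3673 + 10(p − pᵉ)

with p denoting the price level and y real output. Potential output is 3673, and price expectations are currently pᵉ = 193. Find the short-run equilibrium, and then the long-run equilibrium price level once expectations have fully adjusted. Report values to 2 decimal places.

Short run: p = 217.60, y = 3919.00. Long run: p = 242.20.

Short run: with pᵉ = 193, SRAS is y = 1743 + 10p. Setting AD = SRAS gives 4352 = 20p, so p = 217.60 and y = 6095 − 10p = 3919.00.
Output 3919.00 is above potential 3673, so over time expected prices rise and SRAS shifts left until y returns to 3673.
Long run: y = 3673 on the AD curve gives 3673 = 6095 − 10p, so p = 242.20.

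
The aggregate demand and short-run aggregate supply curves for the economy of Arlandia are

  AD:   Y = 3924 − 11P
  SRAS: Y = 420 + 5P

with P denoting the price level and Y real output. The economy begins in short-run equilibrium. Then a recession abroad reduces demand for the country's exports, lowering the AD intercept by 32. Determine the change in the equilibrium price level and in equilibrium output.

This is a negative demand shock: AD shifts left.
New AD: Y = 3892 − 11P.
Set AD = SRAS: 3892 − 11P = 420 + 5P, so 3472 = 16P and P = 217.
Y = 3892 − 11·217 = 1505.
Initially P = 219, Y = 1515, so ΔP = -2 and ΔY = -10.

ΔP = -2, ΔY = -10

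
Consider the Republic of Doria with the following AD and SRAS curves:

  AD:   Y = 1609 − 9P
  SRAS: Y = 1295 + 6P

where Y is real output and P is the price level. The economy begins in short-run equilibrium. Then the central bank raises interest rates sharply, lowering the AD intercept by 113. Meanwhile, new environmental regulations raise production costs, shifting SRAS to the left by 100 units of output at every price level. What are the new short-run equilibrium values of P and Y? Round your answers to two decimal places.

P = 20.07, Y = 1315.40

After both shocks: AD is Y = 1496 − 9P and SRAS is Y = 1195 + 6P.
Setting them equal: 301 = 15P, so P = 20.07.
Substituting into AD, Y = 1315.40.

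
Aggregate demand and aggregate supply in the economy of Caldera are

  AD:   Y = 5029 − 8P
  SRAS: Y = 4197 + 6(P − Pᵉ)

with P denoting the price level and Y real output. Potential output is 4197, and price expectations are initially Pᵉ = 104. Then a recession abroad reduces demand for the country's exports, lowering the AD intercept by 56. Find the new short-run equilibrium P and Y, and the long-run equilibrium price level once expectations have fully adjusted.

Short run: P = 100, Y = 4173. Long run: P = 97.

AD shifts left: new AD is Y = 4973 − 8P. With Pᵉ = 104, SRAS is Y = 3573 + 6P.
Short run: 4973 − 8P = 3573 + 6P gives 1400 = 14P, so P = 100 and Y = 4973 − 8·100 = 4173.
Y = 4173 is below potential 4197; expectations adjust and SRAS shifts right until Y = 4197.
Long run: on the new AD curve, 4197 = 4973 − 8P gives P = 97.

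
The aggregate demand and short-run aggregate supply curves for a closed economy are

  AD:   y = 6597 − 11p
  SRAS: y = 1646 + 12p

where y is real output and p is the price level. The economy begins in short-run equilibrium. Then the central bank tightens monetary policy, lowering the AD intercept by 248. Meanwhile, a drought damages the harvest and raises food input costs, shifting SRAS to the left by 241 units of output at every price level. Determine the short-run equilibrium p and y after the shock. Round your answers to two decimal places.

After both shocks: AD is y = 6349 − 11p and SRAS is y = 1405 + 12p.
Setting them equal: 4944 = 23p, so p = 214.96.
Substituting into AD, y = 3984.48.

p = 214.96, y = 3984.48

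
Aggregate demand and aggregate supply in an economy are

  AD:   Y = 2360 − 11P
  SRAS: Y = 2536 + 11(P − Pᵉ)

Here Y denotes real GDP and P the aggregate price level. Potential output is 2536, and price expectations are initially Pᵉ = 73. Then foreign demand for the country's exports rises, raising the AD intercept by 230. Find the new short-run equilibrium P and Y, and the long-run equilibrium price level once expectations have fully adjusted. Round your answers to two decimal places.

Short run: P = 38.95, Y = 2161.50. Long run: P = 4.91.

AD shifts right: new AD is Y = 2590 − 11P. With Pᵉ = 73, SRAS is Y = 1733 + 11P.
Short run: 2590 − 11P = 1733 + 11P gives 857 = 22P, so P = 38.95 and Y = 2590 − 11P = 2161.50.
Y = 2161.50 is below potential 2536; expectations adjust and SRAS shifts right until Y = 2536.
Long run: on the new AD curve, 2536 = 2590 − 11P gives P = 4.91.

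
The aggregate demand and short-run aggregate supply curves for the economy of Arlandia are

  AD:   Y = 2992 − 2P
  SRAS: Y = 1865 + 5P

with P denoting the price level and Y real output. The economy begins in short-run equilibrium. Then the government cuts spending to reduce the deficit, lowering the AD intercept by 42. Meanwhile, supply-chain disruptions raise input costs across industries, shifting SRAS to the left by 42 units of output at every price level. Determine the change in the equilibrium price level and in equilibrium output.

After both shocks: AD is Y = 2950 − 2P and SRAS is Y = 1823 + 5P.
Setting them equal: 1127 = 7P, so P = 161.
Y = 2950 − 2·161 = 2628.
Initially P = 161, Y = 2670, so ΔP = +0 and ΔY = -42.

ΔP = +0, ΔY = -42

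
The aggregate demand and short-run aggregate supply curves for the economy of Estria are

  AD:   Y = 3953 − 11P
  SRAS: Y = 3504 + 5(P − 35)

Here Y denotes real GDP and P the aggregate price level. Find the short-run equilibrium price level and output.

P = 39, Y = 3524

Write SRAS as Y = 3504 + 5P − 175 = 3329 + 5P.
Set AD = SRAS: 3953 − 11P = 3329 + 5P, so 624 = 16P and P = 39.
Then Y = 3953 − 11·39 = 3524.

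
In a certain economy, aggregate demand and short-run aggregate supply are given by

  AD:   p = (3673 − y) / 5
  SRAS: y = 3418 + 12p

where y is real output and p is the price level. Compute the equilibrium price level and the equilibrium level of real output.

Rearrange AD to y = 3673 − 5p.
Set AD = SRAS: 3673 − 5p = 3418 + 12p, so 255 = 17p and p = 15.
Then y = 3673 − 5·15 = 3598.

p = 15, y = 3598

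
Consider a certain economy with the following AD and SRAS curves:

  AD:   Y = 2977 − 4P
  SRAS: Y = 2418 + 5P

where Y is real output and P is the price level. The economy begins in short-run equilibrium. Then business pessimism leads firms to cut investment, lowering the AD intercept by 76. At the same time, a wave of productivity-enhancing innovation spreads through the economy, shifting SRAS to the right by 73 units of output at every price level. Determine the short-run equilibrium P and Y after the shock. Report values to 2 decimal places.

P = 45.56, Y = 2718.78

After both shocks: AD is Y = 2901 − 4P and SRAS is Y = 2491 + 5P.
Setting them equal: 410 = 9P, so P = 45.56.
Substituting into AD, Y = 2718.78.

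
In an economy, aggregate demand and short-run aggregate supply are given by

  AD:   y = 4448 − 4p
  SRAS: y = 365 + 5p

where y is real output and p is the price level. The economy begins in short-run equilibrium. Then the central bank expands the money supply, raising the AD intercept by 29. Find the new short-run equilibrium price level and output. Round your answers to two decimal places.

This is a positive demand shock: AD shifts right.
New AD: y = 4477 − 4p.
Set AD = SRAS: 4477 − 4p = 365 + 5p, so 4112 = 9p and p = 456.89.
Substituting into AD, y = 2649.44.

p = 456.89, y = 2649.44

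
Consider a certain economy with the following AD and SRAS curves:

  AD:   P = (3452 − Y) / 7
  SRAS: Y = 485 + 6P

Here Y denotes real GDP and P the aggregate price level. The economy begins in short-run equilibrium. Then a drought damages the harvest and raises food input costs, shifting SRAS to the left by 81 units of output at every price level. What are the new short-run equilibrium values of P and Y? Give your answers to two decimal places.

This is a negative supply shock: SRAS shifts left.
New SRAS: Y = 404 + 6P.
Set AD = SRAS: 3452 − 7P = 404 + 6P, so 3048 = 13P and P = 234.46.
Substituting into AD, Y = 1810.77.

P = 234.46, Y = 1810.77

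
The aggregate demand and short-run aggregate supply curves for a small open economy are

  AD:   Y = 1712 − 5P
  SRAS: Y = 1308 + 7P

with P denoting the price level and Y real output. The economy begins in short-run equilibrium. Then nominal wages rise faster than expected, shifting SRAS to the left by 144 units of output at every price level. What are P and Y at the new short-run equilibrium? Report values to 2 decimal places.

P = 45.67, Y = 1483.67

This is a negative supply shock: SRAS shifts left.
New SRAS: Y = 1164 + 7P.
Set AD = SRAS: 1712 − 5P = 1164 + 7P, so 548 = 12P and P = 45.67.
Substituting into AD, Y = 1483.67.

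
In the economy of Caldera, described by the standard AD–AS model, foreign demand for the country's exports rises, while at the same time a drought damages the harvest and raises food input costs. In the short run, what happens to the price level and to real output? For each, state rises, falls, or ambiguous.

Price level: rises; output: ambiguous

The first event is a positive demand shock: AD shifts right, which by itself pushes P up and Y up.
The second is an adverse supply shock: SRAS shifts left, which by itself pushes P up and Y down.
Both shocks push P up, so P rises. The two shocks push Y in opposite directions, so the effect on Y is ambiguous.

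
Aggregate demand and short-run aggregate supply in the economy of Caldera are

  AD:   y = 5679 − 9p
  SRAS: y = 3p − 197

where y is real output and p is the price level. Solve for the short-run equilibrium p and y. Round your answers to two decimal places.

p = 489.67, y = 1272.00

Set AD = SRAS: 5679 − 9p = 3p − 197, so 5876 = 12p and p = 489.67.
Substituting into AD, y = 5679 − 9p = 1272.00.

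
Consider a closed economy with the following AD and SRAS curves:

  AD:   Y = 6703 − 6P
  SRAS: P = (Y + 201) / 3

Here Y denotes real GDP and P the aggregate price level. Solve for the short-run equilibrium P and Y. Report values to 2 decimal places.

Rearrange SRAS to Y = 3P − 201.
Set AD = SRAS: 6703 − 6P = 3P − 201, so 6904 = 9P and P = 767.11.
Substituting into AD, Y = 6703 − 6P = 2100.33.

P = 767.11, Y = 2100.33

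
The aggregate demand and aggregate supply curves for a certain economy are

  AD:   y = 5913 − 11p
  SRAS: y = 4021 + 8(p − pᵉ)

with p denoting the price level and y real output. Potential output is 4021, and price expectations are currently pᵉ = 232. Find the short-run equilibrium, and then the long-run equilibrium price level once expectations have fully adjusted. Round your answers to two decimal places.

Short run: with pᵉ = 232, SRAS is y = 2165 + 8p. Setting AD = SRAS gives 3748 = 19p, so p = 197.26 and y = 5913 − 11p = 3743.11.
Output 3743.11 is below potential 4021, so over time expected prices fall and SRAS shifts right until y returns to 4021.
Long run: y = 4021 on the AD curve gives 4021 = 5913 − 11p, so p = 172.00.

Short run: p = 197.26, y = 3743.11. Long run: p = 172.00.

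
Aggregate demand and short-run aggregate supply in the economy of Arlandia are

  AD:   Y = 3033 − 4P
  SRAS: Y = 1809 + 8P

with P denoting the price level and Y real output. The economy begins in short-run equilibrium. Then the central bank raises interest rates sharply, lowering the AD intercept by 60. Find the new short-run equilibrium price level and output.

P = 97, Y = 2585

This is a negative demand shock: AD shifts left.
New AD: Y = 2973 − 4P.
Set AD = SRAS: 2973 − 4P = 1809 + 8P, so 1164 = 12P and P = 97.
Y = 2973 − 4·97 = 2585.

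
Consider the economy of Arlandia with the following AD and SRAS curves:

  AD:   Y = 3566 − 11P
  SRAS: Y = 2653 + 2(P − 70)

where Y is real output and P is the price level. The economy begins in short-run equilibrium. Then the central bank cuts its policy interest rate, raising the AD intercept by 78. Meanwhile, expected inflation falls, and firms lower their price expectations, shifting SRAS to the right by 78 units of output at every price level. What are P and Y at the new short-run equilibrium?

After both shocks: AD is Y = 3644 − 11P and SRAS is Y = 2591 + 2P.
Setting them equal: 1053 = 13P, so P = 81.
Y = 3644 − 11·81 = 2753.

P = 81, Y = 2753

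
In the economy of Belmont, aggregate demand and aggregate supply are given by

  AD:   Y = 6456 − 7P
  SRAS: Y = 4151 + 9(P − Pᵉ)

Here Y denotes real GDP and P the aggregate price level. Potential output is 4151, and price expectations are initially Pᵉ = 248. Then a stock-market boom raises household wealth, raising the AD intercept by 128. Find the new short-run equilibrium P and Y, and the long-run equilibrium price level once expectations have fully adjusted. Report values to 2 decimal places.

AD shifts right: new AD is Y = 6584 − 7P. With Pᵉ = 248, SRAS is Y = 1919 + 9P.
Short run: 6584 − 7P = 1919 + 9P gives 4665 = 16P, so P = 291.56 and Y = 6584 − 7P = 4543.06.
Y = 4543.06 is above potential 4151; expectations adjust and SRAS shifts left until Y = 4151.
Long run: on the new AD curve, 4151 = 6584 − 7P gives P = 347.57.

Short run: P = 291.56, Y = 4543.06. Long run: P = 347.57.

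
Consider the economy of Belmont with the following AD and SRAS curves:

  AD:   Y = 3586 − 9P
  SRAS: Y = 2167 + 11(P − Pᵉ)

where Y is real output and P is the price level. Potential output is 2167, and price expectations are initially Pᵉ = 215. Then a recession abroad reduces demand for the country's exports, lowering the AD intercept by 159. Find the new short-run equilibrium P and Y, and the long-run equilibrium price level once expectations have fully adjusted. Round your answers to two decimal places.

Short run: P = 181.25, Y = 1795.75. Long run: P = 140.00.

AD shifts left: new AD is Y = 3427 − 9P. With Pᵉ = 215, SRAS is Y = 11P − 198.
Short run: 3427 − 9P = 11P − 198 gives 3625 = 20P, so P = 181.25 and Y = 3427 − 9P = 1795.75.
Y = 1795.75 is below potential 2167; expectations adjust and SRAS shifts right until Y = 2167.
Long run: on the new AD curve, 2167 = 3427 − 9P gives P = 140.00.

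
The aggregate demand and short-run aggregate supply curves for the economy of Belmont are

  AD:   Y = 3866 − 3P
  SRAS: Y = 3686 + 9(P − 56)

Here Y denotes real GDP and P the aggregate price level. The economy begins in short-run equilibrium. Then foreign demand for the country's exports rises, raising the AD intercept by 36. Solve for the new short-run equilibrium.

P = 60, Y = 3722

This is a positive demand shock: AD shifts right.
New AD: Y = 3902 − 3P.
SRAS can be written Y = 3182 + 9P.
Set AD = SRAS: 3902 − 3P = 3182 + 9P, so 720 = 12P and P = 60.
Y = 3902 − 3·60 = 3722.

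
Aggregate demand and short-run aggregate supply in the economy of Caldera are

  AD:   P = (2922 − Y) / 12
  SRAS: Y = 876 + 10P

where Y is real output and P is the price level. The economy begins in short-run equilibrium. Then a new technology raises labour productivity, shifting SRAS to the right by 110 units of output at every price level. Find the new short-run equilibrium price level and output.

P = 88, Y = 1866

This is a positive supply shock: SRAS shifts right.
New SRAS: Y = 986 + 10P.
Set AD = SRAS: 2922 − 12P = 986 + 10P, so 1936 = 22P and P = 88.
Y = 2922 − 12·88 = 1866.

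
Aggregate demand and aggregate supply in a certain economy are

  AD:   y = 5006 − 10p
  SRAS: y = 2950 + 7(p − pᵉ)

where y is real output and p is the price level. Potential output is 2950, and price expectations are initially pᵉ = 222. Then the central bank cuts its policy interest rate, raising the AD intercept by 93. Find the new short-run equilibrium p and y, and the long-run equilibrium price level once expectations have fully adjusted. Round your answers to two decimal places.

AD shifts right: new AD is y = 5099 − 10p. With pᵉ = 222, SRAS is y = 1396 + 7p.
Short run: 5099 − 10p = 1396 + 7p gives 3703 = 17p, so p = 217.82 and y = 5099 − 10p = 2920.76.
y = 2920.76 is below potential 2950; expectations adjust and SRAS shifts right until y = 2950.
Long run: on the new AD curve, 2950 = 5099 − 10p gives p = 214.90.

Short run: p = 217.82, y = 2920.76. Long run: p = 214.90.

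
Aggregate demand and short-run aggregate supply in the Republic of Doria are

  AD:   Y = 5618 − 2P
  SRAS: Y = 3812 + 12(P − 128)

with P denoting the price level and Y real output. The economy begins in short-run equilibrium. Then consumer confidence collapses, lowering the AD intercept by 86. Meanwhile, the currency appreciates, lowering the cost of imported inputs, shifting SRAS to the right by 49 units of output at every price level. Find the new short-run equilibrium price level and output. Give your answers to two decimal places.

After both shocks: AD is Y = 5532 − 2P and SRAS is Y = 2325 + 12P.
Setting them equal: 3207 = 14P, so P = 229.07.
Substituting into AD, Y = 5073.86.

P = 229.07, Y = 5073.86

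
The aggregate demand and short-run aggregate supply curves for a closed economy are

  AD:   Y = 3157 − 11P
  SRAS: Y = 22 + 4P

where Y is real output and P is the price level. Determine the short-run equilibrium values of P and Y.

P = 209, Y = 858

Set AD = SRAS: 3157 − 11P = 22 + 4P, so 3135 = 15P and P = 209.
Then Y = 3157 − 11·209 = 858.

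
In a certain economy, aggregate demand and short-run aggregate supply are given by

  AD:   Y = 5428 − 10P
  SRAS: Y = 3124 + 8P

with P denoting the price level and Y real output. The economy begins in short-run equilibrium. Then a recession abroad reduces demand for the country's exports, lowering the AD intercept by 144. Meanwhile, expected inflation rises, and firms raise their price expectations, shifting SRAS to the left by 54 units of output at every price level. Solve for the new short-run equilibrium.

After both shocks: AD is Y = 5284 − 10P and SRAS is Y = 3070 + 8P.
Setting them equal: 2214 = 18P, so P = 123.
Y = 5284 − 10·123 = 4054.

P = 123, Y = 4054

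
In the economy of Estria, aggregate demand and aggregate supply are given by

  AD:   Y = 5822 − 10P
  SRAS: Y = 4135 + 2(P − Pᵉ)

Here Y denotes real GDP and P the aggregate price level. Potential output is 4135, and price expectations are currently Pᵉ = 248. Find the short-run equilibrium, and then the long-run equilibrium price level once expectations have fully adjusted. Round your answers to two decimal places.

Short run: with Pᵉ = 248, SRAS is Y = 3639 + 2P. Setting AD = SRAS gives 2183 = 12P, so P = 181.92 and Y = 5822 − 10P = 4002.83.
Output 4002.83 is below potential 4135, so over time expected prices fall and SRAS shifts right until Y returns to 4135.
Long run: Y = 4135 on the AD curve gives 4135 = 5822 − 10P, so P = 168.70.

Short run: P = 181.92, Y = 4002.83. Long run: P = 168.70.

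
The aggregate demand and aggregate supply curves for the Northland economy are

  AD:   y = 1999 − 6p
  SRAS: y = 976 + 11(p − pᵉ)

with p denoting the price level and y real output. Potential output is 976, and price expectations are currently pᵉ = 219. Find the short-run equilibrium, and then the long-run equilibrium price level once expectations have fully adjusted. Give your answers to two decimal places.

Short run: p = 201.88, y = 787.71. Long run: p = 170.50.

Short run: with pᵉ = 219, SRAS is y = 11p − 1433. Setting AD = SRAS gives 3432 = 17p, so p = 201.88 and y = 1999 − 6p = 787.71.
Output 787.71 is below potential 976, so over time expected prices fall and SRAS shifts right until y returns to 976.
Long run: y = 976 on the AD curve gives 976 = 1999 − 6p, so p = 170.50.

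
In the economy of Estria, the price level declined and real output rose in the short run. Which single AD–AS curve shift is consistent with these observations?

SRAS shifted right

P fell and Y rose. An AD shift moves P and Y in the same direction; an SRAS shift moves them in opposite directions.
Here P and Y moved in opposite directions, so the SRAS curve shifted.
Since Y rose, SRAS shifted right.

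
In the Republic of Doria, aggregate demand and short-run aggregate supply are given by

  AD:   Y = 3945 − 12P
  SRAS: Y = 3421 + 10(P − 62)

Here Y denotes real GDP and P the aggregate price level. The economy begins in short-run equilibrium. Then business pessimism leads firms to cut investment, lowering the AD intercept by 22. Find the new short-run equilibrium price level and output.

This is a negative demand shock: AD shifts left.
New AD: Y = 3923 − 12P.
SRAS can be written Y = 2801 + 10P.
Set AD = SRAS: 3923 − 12P = 2801 + 10P, so 1122 = 22P and P = 51.
Y = 3923 − 12·51 = 3311.

P = 51, Y = 3311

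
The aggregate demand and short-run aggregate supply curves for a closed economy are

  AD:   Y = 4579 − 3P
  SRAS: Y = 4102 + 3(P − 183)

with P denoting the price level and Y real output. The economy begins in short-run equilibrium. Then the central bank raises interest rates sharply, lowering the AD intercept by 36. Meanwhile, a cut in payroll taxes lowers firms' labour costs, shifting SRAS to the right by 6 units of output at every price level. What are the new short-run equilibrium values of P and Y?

P = 164, Y = 4051

After both shocks: AD is Y = 4543 − 3P and SRAS is Y = 3559 + 3P.
Setting them equal: 984 = 6P, so P = 164.
Y = 4543 − 3·164 = 4051.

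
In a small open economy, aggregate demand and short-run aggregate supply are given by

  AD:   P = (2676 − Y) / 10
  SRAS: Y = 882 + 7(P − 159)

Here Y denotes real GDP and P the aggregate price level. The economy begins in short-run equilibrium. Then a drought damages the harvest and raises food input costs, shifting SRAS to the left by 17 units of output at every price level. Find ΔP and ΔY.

This is a negative supply shock: SRAS shifts left.
New SRAS: Y = 7P − 248.
Set AD = SRAS: 2676 − 10P = 7P − 248, so 2924 = 17P and P = 172.
Y = 2676 − 10·172 = 956.
Initially P = 171, Y = 966, so ΔP = +1 and ΔY = -10.

ΔP = +1, ΔY = -10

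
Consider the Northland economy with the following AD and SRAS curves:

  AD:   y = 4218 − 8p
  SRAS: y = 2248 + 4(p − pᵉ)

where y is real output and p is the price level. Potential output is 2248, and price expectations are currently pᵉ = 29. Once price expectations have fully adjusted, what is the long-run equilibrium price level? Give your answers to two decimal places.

Short run: with pᵉ = 29, SRAS is y = 2132 + 4p. Setting AD = SRAS gives 2086 = 12p, so p = 173.83 and y = 4218 − 8p = 2827.33.
Output 2827.33 is above potential 2248, so over time expected prices rise and SRAS shifts left until y returns to 2248.
Long run: y = 2248 on the AD curve gives 2248 = 4218 − 8p, so p = 246.25.

Long-run p = 246.25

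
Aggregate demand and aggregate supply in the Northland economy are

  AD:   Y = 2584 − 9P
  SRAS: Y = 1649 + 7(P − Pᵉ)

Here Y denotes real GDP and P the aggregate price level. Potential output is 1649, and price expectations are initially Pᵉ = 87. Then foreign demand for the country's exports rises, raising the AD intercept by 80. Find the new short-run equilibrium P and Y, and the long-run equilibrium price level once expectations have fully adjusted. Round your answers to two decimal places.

Short run: P = 101.50, Y = 1750.50. Long run: P = 112.78.

AD shifts right: new AD is Y = 2664 − 9P. With Pᵉ = 87, SRAS is Y = 1040 + 7P.
Short run: 2664 − 9P = 1040 + 7P gives 1624 = 16P, so P = 101.50 and Y = 2664 − 9P = 1750.50.
Y = 1750.50 is above potential 1649; expectations adjust and SRAS shifts left until Y = 1649.
Long run: on the new AD curve, 1649 = 2664 − 9P gives P = 112.78.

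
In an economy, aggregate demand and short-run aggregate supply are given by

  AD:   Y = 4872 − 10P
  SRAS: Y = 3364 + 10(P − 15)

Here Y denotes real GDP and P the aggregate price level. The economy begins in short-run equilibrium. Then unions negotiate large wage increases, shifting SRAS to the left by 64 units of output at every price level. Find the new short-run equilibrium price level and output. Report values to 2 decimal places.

This is a negative supply shock: SRAS shifts left.
New SRAS: Y = 3150 + 10P.
Set AD = SRAS: 4872 − 10P = 3150 + 10P, so 1722 = 20P and P = 86.10.
Substituting into AD, Y = 4011.00.

P = 86.10, Y = 4011.00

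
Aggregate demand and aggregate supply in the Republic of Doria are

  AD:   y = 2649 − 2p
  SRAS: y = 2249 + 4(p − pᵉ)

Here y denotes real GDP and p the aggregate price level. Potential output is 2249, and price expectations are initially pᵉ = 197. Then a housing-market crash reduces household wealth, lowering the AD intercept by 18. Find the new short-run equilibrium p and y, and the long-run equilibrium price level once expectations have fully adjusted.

AD shifts left: new AD is y = 2631 − 2p. With pᵉ = 197, SRAS is y = 1461 + 4p.
Short run: 2631 − 2p = 1461 + 4p gives 1170 = 6p, so p = 195 and y = 2631 − 2·195 = 2241.
y = 2241 is below potential 2249; expectations adjust and SRAS shifts right until y = 2249.
Long run: on the new AD curve, 2249 = 2631 − 2p gives p = 191.

Short run: p = 195, y = 2241. Long run: p = 191.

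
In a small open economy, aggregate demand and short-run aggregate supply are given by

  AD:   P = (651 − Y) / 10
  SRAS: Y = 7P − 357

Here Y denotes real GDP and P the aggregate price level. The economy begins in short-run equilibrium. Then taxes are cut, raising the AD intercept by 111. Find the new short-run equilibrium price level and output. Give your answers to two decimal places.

This is a positive demand shock: AD shifts right.
New AD: Y = 762 − 10P.
Set AD = SRAS: 762 − 10P = 7P − 357, so 1119 = 17P and P = 65.82.
Substituting into AD, Y = 103.76.

P = 65.82, Y = 103.76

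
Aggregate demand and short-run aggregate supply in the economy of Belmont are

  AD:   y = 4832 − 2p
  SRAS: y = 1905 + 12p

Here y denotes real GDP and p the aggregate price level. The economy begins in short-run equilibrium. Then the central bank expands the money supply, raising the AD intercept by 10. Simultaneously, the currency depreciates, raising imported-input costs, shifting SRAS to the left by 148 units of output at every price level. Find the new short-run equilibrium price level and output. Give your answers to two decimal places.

After both shocks: AD is y = 4842 − 2p and SRAS is y = 1757 + 12p.
Setting them equal: 3085 = 14p, so p = 220.36.
Substituting into AD, y = 4401.29.

p = 220.36, y = 4401.29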